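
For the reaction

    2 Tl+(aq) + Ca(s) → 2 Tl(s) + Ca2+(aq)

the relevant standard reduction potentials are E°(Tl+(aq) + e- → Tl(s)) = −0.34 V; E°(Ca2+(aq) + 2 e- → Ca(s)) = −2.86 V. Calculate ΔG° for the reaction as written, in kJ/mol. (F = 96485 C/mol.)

In the reaction as written Tl+(aq) is reduced, so the Tl⁺/Tl couple is the cathode and Ca²⁺/Ca is the anode.
E°cell = −0.34 − (−2.86) = +2.52 V; balancing electrons gives n = 2.
ΔG° = −nFE°cell = −(2)(96485)(+2.52) J/mol = −486 kJ/mol.

−486 kJ/mol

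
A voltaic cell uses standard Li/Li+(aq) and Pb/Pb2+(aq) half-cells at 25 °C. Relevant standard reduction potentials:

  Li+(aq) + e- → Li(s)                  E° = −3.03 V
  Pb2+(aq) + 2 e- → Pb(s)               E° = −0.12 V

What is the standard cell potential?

The Pb²⁺/Pb couple has the higher E°, so Pb ion is reduced (cathode) and Li is oxidized (anode).
E°cell = E°(cathode) − E°(anode) = −0.12 − (−3.03) = +2.91 V.

+2.91 V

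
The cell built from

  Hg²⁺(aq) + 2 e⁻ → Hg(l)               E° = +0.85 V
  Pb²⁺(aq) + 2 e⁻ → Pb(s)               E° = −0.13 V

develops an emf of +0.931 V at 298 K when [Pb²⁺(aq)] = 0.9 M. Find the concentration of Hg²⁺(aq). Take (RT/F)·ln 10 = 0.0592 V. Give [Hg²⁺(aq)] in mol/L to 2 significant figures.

With Hg²⁺/Hg at the cathode and Pb²⁺/Pb at the anode, E°cell = +0.85 − (−0.13) = +0.98 V (n = 2).
Rearranging E = E° − (0.0592/n)·log Q gives log Q = 2(+0.98 − (+0.931))/0.0592 = 1.655.
The balanced reaction is Hg²⁺(aq) + Pb(s) → Hg(l) + Pb²⁺(aq), so Q = [Pb²⁺(aq)] / [Hg²⁺(aq)].
Isolating [Hg²⁺(aq)] in Q = 10^{1.655} yields log [Hg²⁺(aq)] = −1.701, i.e. 0.020 M.

0.020 M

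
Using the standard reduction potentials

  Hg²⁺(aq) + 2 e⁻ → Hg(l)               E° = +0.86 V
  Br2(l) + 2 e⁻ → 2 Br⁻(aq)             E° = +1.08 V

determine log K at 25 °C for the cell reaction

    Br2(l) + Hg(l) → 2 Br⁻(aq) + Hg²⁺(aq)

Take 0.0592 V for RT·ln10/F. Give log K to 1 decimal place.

The Br₂/Br⁻ couple is reduced (cathode); E°cell = +1.08 − (+0.86) = +0.22 V with n = 2.
At equilibrium E = 0, so log K = nE°cell / 0.0592 = (2)(+0.22) / 0.0592 = 7.4.

log K = 7.4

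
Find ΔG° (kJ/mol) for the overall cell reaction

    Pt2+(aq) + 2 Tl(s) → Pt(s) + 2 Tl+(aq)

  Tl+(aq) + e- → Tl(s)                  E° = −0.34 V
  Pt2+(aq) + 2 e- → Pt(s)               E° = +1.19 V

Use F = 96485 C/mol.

In the reaction as written Pt2+(aq) is reduced, so the Pt²⁺/Pt couple is the cathode and Tl⁺/Tl is the anode.
E°cell = +1.19 − (−0.34) = +1.53 V; balancing electrons gives n = 2.
ΔG° = −nFE°cell = −(2)(96485)(+1.53) J/mol = −295 kJ/mol.

−295 kJ/mol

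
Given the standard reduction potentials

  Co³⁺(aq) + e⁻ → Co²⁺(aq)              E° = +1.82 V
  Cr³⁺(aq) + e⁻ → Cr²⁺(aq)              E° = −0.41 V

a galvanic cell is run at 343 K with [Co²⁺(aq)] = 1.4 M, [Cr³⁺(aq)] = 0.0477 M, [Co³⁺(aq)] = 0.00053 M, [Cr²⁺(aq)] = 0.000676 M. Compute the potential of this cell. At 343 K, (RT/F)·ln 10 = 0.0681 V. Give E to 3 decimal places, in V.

+1.871 V

Co³⁺/Co²⁺ is reduced (cathode, E° = +1.82 V) and Cr³⁺/Cr²⁺ is oxidized (anode).
E°cell = E°cat − E°an = +1.82 − (−0.41) = +2.23 V; n = 1.
Balancing gives Co³⁺(aq) + Cr²⁺(aq) → Co²⁺(aq) + Cr³⁺(aq); hence Q = ([Co²⁺(aq)]·[Cr³⁺(aq)]) / ([Co³⁺(aq)]·[Cr²⁺(aq)]) = 1.86×10^5 (log Q = 5.270).
E = E° − (0.0681/n)·log Q = +2.23 − (0.0681/1)(5.270) = +1.871 V.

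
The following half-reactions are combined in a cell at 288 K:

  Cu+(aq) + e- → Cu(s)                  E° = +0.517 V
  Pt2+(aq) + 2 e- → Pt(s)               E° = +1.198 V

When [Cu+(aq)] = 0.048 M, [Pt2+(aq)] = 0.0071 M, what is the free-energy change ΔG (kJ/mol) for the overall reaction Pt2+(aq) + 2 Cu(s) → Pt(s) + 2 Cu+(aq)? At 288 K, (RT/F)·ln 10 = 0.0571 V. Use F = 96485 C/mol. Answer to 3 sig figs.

The standard cell potential is +1.198 − (+0.517) = +0.681 V, with n = 2 electrons in the balanced equation.
Here Q = [Cu+(aq)]^2 / [Pt2+(aq)] = 0.325 (log Q = −0.489), giving E = +0.681 − (0.0571/2)·(−0.489) = +0.6950 V.
ΔG = −nFE = −(2)(96485)(+0.6950) J/mol = −134 kJ/mol.

−134 kJ/mol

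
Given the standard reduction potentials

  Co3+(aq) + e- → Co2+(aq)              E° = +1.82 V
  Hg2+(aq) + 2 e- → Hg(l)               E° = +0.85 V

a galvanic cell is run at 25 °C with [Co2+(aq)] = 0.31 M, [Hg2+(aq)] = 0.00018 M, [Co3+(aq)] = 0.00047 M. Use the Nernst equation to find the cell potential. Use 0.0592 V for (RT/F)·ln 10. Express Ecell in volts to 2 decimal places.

The Co³⁺/Co²⁺ couple has the more positive E°, so it is the cathode; Hg²⁺/Hg is the anode.
E°cell = E°cat − E°an = +1.82 − (+0.85) = +0.97 V; n = 2.
The balanced reaction is 2 Co3+(aq) + Hg(l) → 2 Co2+(aq) + Hg2+(aq), so Q = ([Co2+(aq)]^2·[Hg2+(aq)]) / [Co3+(aq)]^2 = 78.3 and log Q = 1.894.
By the Nernst equation, E = +0.97 − (0.0592/2)·(1.894) = +0.91 V.

+0.91 V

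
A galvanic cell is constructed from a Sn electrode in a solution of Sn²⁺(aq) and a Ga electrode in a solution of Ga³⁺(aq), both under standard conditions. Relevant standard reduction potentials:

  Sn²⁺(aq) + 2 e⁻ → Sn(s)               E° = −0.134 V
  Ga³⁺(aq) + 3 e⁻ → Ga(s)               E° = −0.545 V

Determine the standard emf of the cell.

+0.411 V

Of the two couples in this cell, the one with the more positive reduction potential is reduced at the cathode: here that is Sn²⁺/Sn (−0.134 V); Ga³⁺/Ga (−0.545 V) is the anode.
E°cell = E°(cathode) − E°(anode) = −0.134 − (−0.545) = +0.411 V.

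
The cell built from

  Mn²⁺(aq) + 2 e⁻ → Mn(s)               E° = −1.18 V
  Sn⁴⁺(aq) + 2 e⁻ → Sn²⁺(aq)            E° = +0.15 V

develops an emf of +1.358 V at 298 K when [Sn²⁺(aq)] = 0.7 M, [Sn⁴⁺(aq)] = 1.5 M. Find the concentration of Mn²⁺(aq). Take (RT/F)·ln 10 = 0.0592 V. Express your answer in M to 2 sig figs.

0.24 M

The Sn⁴⁺/Sn²⁺ couple has the larger reduction potential, so it is the cathode: E°cell = +0.15 − (−1.18) = +1.33 V and n = 2.
From the Nernst equation, log Q = n(E° − E)/0.0592 = 2·(+1.33 − (+1.358))/0.0592 = −0.946.
Balancing electrons gives Sn⁴⁺(aq) + Mn(s) → Sn²⁺(aq) + Mn²⁺(aq); thus Q = ([Sn²⁺(aq)]·[Mn²⁺(aq)]) / [Sn⁴⁺(aq)].
Solving for the unknown gives log [Mn²⁺(aq)] = −0.615, so [Mn²⁺(aq)] ≈ 0.24 M.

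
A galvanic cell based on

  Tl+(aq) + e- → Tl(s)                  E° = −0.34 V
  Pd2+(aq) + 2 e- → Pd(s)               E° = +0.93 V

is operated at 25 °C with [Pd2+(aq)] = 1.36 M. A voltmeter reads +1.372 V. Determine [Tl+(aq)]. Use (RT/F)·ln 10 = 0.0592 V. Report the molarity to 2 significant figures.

0.022 M

Pd²⁺/Pd is the cathode (higher E°); E°cell = +0.93 − (−0.34) = +1.27 V with n = 2.
From the Nernst equation, log Q = n(E° − E)/0.0592 = 2·(+1.27 − (+1.372))/0.0592 = −3.446.
Balancing electrons gives Pd2+(aq) + 2 Tl(s) → Pd(s) + 2 Tl+(aq); thus Q = [Tl+(aq)]^2 / [Pd2+(aq)].
Substituting the known concentrations and solving, log [Tl+(aq)] = −1.656 and [Tl+(aq)] = 0.022 M.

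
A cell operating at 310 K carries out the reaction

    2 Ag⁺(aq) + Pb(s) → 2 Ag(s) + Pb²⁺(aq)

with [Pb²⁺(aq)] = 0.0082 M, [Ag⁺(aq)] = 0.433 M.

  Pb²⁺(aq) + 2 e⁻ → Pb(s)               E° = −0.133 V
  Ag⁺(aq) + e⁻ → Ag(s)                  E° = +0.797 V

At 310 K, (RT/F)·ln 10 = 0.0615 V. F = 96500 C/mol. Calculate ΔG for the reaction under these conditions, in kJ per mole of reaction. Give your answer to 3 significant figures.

−188 kJ/mol

E°cell = +0.797 − (−0.133) = +0.930 V; the balanced reaction transfers n = 2 electrons.
Here Q = [Pb²⁺(aq)] / [Ag⁺(aq)]^2 = 0.0437 (log Q = −1.359), giving E = +0.930 − (0.0615/2)·(−1.359) = +0.9718 V.
ΔG = −nFE = −(2)(96500)(+0.9718) J/mol = −188 kJ/mol.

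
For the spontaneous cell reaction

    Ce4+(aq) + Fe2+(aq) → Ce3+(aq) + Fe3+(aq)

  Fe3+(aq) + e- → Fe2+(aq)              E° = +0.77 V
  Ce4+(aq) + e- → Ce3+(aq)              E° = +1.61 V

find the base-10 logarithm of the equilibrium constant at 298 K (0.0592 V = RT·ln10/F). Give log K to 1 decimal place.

The Ce⁴⁺/Ce³⁺ couple is reduced (cathode); E°cell = +1.61 − (+0.77) = +0.84 V with n = 1.
At equilibrium E = 0, so log K = nE°cell / 0.0592 = (1)(+0.84) / 0.0592 = 14.2.

log K = 14.2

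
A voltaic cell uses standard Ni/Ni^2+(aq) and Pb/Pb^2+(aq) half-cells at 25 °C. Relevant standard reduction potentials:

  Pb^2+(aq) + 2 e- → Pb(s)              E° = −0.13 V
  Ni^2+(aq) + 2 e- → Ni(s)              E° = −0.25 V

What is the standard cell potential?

+0.12 V

The Pb²⁺/Pb couple has the higher E°, so Pb ion is reduced (cathode) and Ni is oxidized (anode).
E°cell = E°(cathode) − E°(anode) = −0.13 − (−0.25) = +0.12 V.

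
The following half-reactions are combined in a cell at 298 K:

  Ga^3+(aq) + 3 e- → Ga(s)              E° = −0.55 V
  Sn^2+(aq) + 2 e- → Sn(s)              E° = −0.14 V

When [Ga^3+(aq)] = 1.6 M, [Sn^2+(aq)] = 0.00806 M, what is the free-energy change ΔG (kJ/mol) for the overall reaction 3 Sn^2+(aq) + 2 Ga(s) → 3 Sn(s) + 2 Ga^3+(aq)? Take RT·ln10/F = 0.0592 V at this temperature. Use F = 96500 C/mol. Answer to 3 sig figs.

−199 kJ/mol

E°cell = −0.14 − (−0.55) = +0.41 V; the balanced reaction transfers n = 6 electrons.
Here Q = [Ga^3+(aq)]^2 / [Sn^2+(aq)]^3 = 4.89×10^6 (log Q = 6.689), giving E = +0.41 − (0.0592/6)·(6.689) = +0.3440 V.
Then ΔG = −nFE = −6 × 96500 × +0.3440 J/mol = −199 kJ/mol.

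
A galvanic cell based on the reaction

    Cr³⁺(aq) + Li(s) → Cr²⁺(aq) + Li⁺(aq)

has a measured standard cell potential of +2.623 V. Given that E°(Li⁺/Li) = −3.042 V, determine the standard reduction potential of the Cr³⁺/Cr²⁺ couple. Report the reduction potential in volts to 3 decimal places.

−0.419 V

In the reaction as written the Cr³⁺/Cr²⁺ couple is reduced (cathode) and Li⁺/Li is oxidized (anode), so E°cell = E°(Cr³⁺/Cr²⁺) − E°(Li⁺/Li).
E°(Cr³⁺/Cr²⁺) = E°cell + E°(anode) = +2.623 + (−3.042) = −0.419 V.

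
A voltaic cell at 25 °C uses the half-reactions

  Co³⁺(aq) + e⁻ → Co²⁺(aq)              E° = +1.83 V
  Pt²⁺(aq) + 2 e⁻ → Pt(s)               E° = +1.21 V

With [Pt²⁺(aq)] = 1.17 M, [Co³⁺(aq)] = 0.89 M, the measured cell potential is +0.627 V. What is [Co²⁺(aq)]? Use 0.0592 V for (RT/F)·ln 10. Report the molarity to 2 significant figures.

0.63 M

With Co³⁺/Co²⁺ at the cathode and Pt²⁺/Pt at the anode, E°cell = +1.83 − (+1.21) = +0.62 V (n = 2).
Since E = E° − (0.0592/n)·log Q, log Q = n(E° − E)/0.0592 = −0.236.
Balancing electrons gives 2 Co³⁺(aq) + Pt(s) → 2 Co²⁺(aq) + Pt²⁺(aq); thus Q = ([Co²⁺(aq)]^2·[Pt²⁺(aq)]) / [Co³⁺(aq)]^2.
Substituting the known concentrations and solving, log [Co²⁺(aq)] = −0.203 and [Co²⁺(aq)] = 0.63 M.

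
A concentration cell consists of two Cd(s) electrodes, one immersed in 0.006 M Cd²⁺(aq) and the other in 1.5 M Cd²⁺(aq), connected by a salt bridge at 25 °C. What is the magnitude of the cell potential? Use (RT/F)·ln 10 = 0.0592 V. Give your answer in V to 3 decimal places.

0.071 V

For a concentration cell E°cell = 0, since both electrodes use the same couple.
The compartment with the higher Cd²⁺(aq) concentration (1.5 M) acts as the cathode; ions are reduced there and produced at the dilute (0.006 M) anode.
With n = 2, Ecell = −(0.0592/2)·log([dilute]/[conc]) = −(0.0592/2)·log(0.006/1.5) = +0.071 V.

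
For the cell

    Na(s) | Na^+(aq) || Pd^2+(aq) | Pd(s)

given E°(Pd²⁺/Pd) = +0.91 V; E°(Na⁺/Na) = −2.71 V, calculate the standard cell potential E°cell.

+3.62 V

By convention the left-hand electrode in cell notation is the anode (oxidation) and the right-hand electrode is the cathode (reduction).
E°cell = E°(right) − E°(left) = +0.91 − (−2.71) = +3.62 V.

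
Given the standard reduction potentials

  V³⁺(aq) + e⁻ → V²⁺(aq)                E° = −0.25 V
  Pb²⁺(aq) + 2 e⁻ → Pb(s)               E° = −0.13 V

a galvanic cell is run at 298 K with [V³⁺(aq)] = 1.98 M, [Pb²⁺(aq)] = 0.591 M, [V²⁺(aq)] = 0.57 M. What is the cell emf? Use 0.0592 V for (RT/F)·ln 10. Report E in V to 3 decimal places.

+0.081 V

The Pb²⁺/Pb couple has the more positive E°, so it is the cathode; V³⁺/V²⁺ is the anode.
The standard potential is −0.13 − (−0.25) = +0.12 V and the balanced reaction transfers n = 2 electrons.
For the overall reaction Pb²⁺(aq) + 2 V²⁺(aq) → Pb(s) + 2 V³⁺(aq), Q = [V³⁺(aq)]^2 / ([Pb²⁺(aq)]·[V²⁺(aq)]^2) = 20.4, giving log Q = 1.310.
By the Nernst equation, E = +0.12 − (0.0592/2)·(1.310) = +0.081 V.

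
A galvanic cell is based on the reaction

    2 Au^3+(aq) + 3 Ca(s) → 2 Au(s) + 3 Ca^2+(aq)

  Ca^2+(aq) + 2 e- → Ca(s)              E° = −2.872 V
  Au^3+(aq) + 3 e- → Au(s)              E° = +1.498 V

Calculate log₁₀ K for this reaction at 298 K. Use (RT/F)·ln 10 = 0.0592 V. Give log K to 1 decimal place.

The Au³⁺/Au couple is reduced (cathode); E°cell = +1.498 − (−2.872) = +4.370 V with n = 6.
At equilibrium E = 0, so log K = nE°cell / 0.0592 = (6)(+4.370) / 0.0592 = 442.9.

log K = 442.9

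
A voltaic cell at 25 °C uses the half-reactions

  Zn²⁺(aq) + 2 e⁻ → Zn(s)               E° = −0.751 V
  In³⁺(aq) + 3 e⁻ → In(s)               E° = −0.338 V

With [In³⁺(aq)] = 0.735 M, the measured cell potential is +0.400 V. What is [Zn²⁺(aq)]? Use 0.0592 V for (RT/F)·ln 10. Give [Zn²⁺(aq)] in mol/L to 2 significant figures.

2.2 M

The In³⁺/In couple has the larger reduction potential, so it is the cathode: E°cell = −0.338 − (−0.751) = +0.413 V and n = 6.
Since E = E° − (0.0592/n)·log Q, log Q = n(E° − E)/0.0592 = 1.318.
Balancing electrons gives 2 In³⁺(aq) + 3 Zn(s) → 2 In(s) + 3 Zn²⁺(aq); thus Q = [Zn²⁺(aq)]^3 / [In³⁺(aq)]^2.
Substituting the known concentrations and solving, log [Zn²⁺(aq)] = 0.350 and [Zn²⁺(aq)] = 2.2 M.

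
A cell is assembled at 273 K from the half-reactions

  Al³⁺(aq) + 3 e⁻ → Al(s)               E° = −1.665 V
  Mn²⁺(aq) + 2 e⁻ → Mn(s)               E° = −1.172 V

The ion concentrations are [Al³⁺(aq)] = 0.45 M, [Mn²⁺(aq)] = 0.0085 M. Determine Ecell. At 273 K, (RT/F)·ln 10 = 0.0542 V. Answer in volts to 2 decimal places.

Mn²⁺/Mn is reduced (cathode, E° = −1.172 V) and Al³⁺/Al is oxidized (anode).
E°cell = −1.172 − (−1.665) = +0.493 V, with n = 6 electrons transferred.
The balanced reaction is 3 Mn²⁺(aq) + 2 Al(s) → 3 Mn(s) + 2 Al³⁺(aq), so Q = [Al³⁺(aq)]^2 / [Mn²⁺(aq)]^3 = 3.3×10^5 and log Q = 5.518.
By the Nernst equation, E = +0.493 − (0.0542/6)·(5.518) = +0.44 V.

+0.44 V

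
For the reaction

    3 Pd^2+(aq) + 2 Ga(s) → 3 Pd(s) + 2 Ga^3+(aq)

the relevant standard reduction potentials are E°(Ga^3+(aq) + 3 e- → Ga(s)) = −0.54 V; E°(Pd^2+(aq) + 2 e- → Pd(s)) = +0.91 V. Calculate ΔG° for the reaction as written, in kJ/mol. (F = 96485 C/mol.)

In the reaction as written Pd^2+(aq) is reduced, so the Pd²⁺/Pd couple is the cathode and Ga³⁺/Ga is the anode.
E°cell = +0.91 − (−0.54) = +1.45 V; balancing electrons gives n = 6.
ΔG° = −nFE°cell = −(6)(96485)(+1.45) J/mol = −839 kJ/mol.

−839 kJ/mol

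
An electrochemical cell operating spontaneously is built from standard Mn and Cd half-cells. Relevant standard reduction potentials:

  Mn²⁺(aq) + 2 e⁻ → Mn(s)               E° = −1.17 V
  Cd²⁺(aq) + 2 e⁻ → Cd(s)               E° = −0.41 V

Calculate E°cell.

Of the two couples in this cell, the one with the more positive reduction potential is reduced at the cathode: here that is Cd²⁺/Cd (−0.41 V); Mn²⁺/Mn (−1.17 V) is the anode.
E°cell = E°(cathode) − E°(anode) = −0.41 − (−1.17) = +0.76 V.

+0.76 V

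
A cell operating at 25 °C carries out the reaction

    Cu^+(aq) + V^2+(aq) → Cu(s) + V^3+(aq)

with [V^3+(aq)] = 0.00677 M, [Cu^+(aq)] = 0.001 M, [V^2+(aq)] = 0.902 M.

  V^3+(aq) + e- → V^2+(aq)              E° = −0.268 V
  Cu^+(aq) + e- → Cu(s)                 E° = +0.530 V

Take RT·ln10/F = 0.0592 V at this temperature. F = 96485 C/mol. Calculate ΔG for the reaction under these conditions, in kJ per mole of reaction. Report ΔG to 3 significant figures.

With Cu⁺/Cu reduced at the cathode, E°cell = +0.530 − (−0.268) = +0.798 V and n = 1.
Q = [V^3+(aq)] / ([Cu^+(aq)]·[V^2+(aq)]) = 7.51, so log Q = 0.875 and E = +0.798 − (0.0592/1)(0.875) = +0.7462 V.
Finally ΔG = −nFE = −(1)(96485 C/mol)(+0.7462 V) = −72.0 kJ/mol.

−72.0 kJ/mol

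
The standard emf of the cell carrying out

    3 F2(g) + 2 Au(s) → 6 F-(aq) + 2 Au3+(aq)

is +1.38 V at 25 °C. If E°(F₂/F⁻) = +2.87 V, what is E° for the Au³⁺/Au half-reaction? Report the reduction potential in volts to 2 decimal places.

In the reaction as written the F₂/F⁻ couple is reduced (cathode) and Au³⁺/Au is oxidized (anode), so E°cell = E°(F₂/F⁻) − E°(Au³⁺/Au).
E°(Au³⁺/Au) = E°(cathode) − E°cell = +2.87 − (+1.38) = +1.49 V.

+1.49 V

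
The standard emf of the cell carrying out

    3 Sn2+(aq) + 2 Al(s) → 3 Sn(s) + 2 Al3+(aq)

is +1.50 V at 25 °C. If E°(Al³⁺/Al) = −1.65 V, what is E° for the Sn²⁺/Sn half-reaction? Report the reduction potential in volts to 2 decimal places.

In the reaction as written the Sn²⁺/Sn couple is reduced (cathode) and Al³⁺/Al is oxidized (anode), so E°cell = E°(Sn²⁺/Sn) − E°(Al³⁺/Al).
E°(Sn²⁺/Sn) = E°cell + E°(anode) = +1.50 + (−1.65) = −0.15 V.

−0.15 V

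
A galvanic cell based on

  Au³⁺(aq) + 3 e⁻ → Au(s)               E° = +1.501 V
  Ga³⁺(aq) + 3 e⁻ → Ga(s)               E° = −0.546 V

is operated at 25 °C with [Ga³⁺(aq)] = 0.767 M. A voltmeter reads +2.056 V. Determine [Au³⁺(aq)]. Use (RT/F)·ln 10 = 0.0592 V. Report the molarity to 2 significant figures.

2.2 M

With Au³⁺/Au at the cathode and Ga³⁺/Ga at the anode, E°cell = +1.501 − (−0.546) = +2.047 V (n = 3).
Rearranging E = E° − (0.0592/n)·log Q gives log Q = 3(+2.047 − (+2.056))/0.0592 = −0.456.
The balanced reaction is Au³⁺(aq) + Ga(s) → Au(s) + Ga³⁺(aq), so Q = [Ga³⁺(aq)] / [Au³⁺(aq)].
Solving for the unknown gives log [Au³⁺(aq)] = 0.341, so [Au³⁺(aq)] ≈ 2.2 M.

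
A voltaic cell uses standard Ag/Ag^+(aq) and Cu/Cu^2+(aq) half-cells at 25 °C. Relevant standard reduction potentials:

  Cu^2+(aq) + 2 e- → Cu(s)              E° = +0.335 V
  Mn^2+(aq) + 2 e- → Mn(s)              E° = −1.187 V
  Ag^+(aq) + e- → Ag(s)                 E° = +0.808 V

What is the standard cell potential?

Of the two couples in this cell, the one with the more positive reduction potential is reduced at the cathode: here that is Ag⁺/Ag (+0.808 V); Cu²⁺/Cu (+0.335 V) is the anode.
E°cell = E°(cathode) − E°(anode) = +0.808 − (+0.335) = +0.473 V.

+0.473 V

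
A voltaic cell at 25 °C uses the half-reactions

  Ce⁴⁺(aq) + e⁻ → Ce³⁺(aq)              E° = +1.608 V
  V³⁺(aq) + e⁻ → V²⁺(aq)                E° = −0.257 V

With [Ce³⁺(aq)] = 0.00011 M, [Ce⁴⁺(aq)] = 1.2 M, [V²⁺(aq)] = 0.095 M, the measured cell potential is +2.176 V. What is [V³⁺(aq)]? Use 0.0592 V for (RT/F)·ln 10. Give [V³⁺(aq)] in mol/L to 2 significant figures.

The Ce⁴⁺/Ce³⁺ couple has the larger reduction potential, so it is the cathode: E°cell = +1.608 − (−0.257) = +1.865 V and n = 1.
Since E = E° − (0.0592/n)·log Q, log Q = n(E° − E)/0.0592 = −5.253.
For Ce⁴⁺(aq) + V²⁺(aq) → Ce³⁺(aq) + V³⁺(aq), the reaction quotient is Q = ([Ce³⁺(aq)]·[V³⁺(aq)]) / ([Ce⁴⁺(aq)]·[V²⁺(aq)]).
Solving for the unknown gives log [V³⁺(aq)] = −2.237, so [V³⁺(aq)] ≈ 0.0058 M.

0.0058 M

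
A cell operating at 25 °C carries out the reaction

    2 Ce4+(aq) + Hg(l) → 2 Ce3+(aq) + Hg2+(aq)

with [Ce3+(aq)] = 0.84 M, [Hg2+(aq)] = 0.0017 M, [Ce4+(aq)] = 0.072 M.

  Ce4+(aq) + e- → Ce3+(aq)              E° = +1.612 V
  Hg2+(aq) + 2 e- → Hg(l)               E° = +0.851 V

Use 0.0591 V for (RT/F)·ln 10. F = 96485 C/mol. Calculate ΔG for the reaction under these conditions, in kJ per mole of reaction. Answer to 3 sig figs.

−150 kJ/mol

E°cell = +1.612 − (+0.851) = +0.761 V; the balanced reaction transfers n = 2 electrons.
The reaction quotient is ([Ce3+(aq)]^2·[Hg2+(aq)]) / [Ce4+(aq)]^2 = 0.231; by Nernst, E = +0.761 − (0.0591/2)(−0.636) = +0.7798 V.
Finally ΔG = −nFE = −(2)(96485 C/mol)(+0.7798 V) = −150 kJ/mol.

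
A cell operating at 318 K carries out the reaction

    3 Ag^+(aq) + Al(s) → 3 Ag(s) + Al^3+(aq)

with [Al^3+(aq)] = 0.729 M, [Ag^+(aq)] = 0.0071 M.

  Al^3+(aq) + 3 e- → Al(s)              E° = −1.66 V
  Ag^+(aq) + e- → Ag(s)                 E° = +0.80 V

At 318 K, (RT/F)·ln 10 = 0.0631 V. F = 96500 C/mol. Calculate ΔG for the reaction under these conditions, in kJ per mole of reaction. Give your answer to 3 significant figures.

The standard cell potential is +0.80 − (−1.66) = +2.46 V, with n = 3 electrons in the balanced equation.
The reaction quotient is [Al^3+(aq)] / [Ag^+(aq)]^3 = 2.04×10^6; by Nernst, E = +2.46 − (0.0631/3)(6.309) = +2.3273 V.
Then ΔG = −nFE = −3 × 96500 × +2.3273 J/mol = −674 kJ/mol.

−674 kJ/mol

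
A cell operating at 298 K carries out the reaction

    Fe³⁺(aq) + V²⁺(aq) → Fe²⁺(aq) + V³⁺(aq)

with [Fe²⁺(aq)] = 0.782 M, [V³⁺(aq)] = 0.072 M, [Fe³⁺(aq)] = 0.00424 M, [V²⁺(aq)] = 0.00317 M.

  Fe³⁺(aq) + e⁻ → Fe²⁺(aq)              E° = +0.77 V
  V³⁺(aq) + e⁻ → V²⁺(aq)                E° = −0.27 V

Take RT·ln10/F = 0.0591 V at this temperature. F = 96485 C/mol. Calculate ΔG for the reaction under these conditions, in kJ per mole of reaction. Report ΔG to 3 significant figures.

The standard cell potential is +0.77 − (−0.27) = +1.04 V, with n = 1 electron in the balanced equation.
Q = ([Fe²⁺(aq)]·[V³⁺(aq)]) / ([Fe³⁺(aq)]·[V²⁺(aq)]) = 4.19×10^3, so log Q = 3.622 and E = +1.04 − (0.0591/1)(3.622) = +0.8259 V.
Then ΔG = −nFE = −1 × 96485 × +0.8259 J/mol = −79.7 kJ/mol.

−79.7 kJ/mol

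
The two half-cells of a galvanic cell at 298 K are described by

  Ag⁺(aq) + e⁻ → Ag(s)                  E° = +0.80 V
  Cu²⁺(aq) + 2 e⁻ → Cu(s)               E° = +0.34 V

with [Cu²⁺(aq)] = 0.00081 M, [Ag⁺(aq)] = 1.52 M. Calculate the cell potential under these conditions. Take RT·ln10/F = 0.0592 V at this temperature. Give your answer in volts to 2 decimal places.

+0.56 V

Ag⁺/Ag is reduced (cathode, E° = +0.80 V) and Cu²⁺/Cu is oxidized (anode).
E°cell = +0.80 − (+0.34) = +0.46 V, with n = 2 electrons transferred.
For the overall reaction 2 Ag⁺(aq) + Cu(s) → 2 Ag(s) + Cu²⁺(aq), Q = [Cu²⁺(aq)] / [Ag⁺(aq)]^2 = 0.000351, giving log Q = −3.455.
Applying E = E° − (RT ln10/nF)·log Q gives +0.46 − (0.0592/2)(−3.455) = +0.56 V.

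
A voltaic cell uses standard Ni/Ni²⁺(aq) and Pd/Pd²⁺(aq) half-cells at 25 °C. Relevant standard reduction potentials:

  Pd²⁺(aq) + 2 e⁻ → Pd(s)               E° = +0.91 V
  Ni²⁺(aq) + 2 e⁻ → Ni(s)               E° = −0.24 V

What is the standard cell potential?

The Pd²⁺/Pd couple has the higher E°, so Pd ion is reduced (cathode) and Ni is oxidized (anode).
E°cell = E°(cathode) − E°(anode) = +0.91 − (−0.24) = +1.15 V.

+1.15 V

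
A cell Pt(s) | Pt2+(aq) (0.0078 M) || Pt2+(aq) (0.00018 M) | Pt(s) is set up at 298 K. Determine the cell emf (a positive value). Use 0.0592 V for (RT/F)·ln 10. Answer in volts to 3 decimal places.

For a concentration cell E°cell = 0, since both electrodes use the same couple.
The compartment with the higher Pt2+(aq) concentration (0.0078 M) acts as the cathode; ions are reduced there and produced at the dilute (0.00018 M) anode.
With n = 2, Ecell = −(0.0592/2)·log([dilute]/[conc]) = −(0.0592/2)·log(0.00018/0.0078) = +0.048 V.

0.048 V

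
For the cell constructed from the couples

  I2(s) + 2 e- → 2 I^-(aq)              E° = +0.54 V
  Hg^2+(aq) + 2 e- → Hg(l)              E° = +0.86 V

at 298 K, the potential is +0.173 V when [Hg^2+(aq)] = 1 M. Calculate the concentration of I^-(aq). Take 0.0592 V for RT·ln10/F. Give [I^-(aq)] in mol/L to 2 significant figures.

0.0033 M

The Hg²⁺/Hg couple has the larger reduction potential, so it is the cathode: E°cell = +0.86 − (+0.54) = +0.32 V and n = 2.
Rearranging E = E° − (0.0592/n)·log Q gives log Q = 2(+0.32 − (+0.173))/0.0592 = 4.966.
For Hg^2+(aq) + 2 I^-(aq) → Hg(l) + I2(s), the reaction quotient is Q = 1 / ([Hg^2+(aq)]·[I^-(aq)]^2).
Isolating [I^-(aq)] in Q = 10^{4.966} yields log [I^-(aq)] = −2.483, i.e. 0.0033 M.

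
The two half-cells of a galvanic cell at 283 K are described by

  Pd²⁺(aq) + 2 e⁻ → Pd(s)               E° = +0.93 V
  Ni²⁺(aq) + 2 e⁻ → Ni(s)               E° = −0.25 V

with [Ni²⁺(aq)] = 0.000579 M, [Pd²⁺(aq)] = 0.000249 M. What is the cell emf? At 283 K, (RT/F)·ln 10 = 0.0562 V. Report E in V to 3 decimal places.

+1.170 V

The Pd²⁺/Pd couple has the more positive E°, so it is the cathode; Ni²⁺/Ni is the anode.
E°cell = +0.93 − (−0.25) = +1.18 V, with n = 2 electrons transferred.
The balanced reaction is Pd²⁺(aq) + Ni(s) → Pd(s) + Ni²⁺(aq), so Q = [Ni²⁺(aq)] / [Pd²⁺(aq)] = 2.33 and log Q = 0.366.
Applying E = E° − (RT ln10/nF)·log Q gives +1.18 − (0.0562/2)(0.366) = +1.170 V.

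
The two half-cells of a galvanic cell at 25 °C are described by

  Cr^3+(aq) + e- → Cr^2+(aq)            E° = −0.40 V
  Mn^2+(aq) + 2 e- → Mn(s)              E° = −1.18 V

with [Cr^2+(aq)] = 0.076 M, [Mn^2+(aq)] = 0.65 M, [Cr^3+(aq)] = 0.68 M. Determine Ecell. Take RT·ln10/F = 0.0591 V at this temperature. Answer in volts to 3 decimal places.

+0.842 V

The Cr³⁺/Cr²⁺ couple has the more positive E°, so it is the cathode; Mn²⁺/Mn is the anode.
E°cell = −0.40 − (−1.18) = +0.78 V, with n = 2 electrons transferred.
The balanced reaction is 2 Cr^3+(aq) + Mn(s) → 2 Cr^2+(aq) + Mn^2+(aq), so Q = ([Cr^2+(aq)]^2·[Mn^2+(aq)]) / [Cr^3+(aq)]^2 = 0.00812 and log Q = −2.090.
By the Nernst equation, E = +0.78 − (0.0591/2)·(−2.090) = +0.842 V.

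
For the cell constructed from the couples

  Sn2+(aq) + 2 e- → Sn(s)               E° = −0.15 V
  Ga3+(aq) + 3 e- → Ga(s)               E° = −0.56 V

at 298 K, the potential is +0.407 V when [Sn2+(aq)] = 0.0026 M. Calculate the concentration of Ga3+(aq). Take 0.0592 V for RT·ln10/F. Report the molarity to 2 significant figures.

0.00019 M

Sn²⁺/Sn is the cathode (higher E°); E°cell = −0.15 − (−0.56) = +0.41 V with n = 6.
Rearranging E = E° − (0.0592/n)·log Q gives log Q = 6(+0.41 − (+0.407))/0.0592 = 0.304.
Balancing electrons gives 3 Sn2+(aq) + 2 Ga(s) → 3 Sn(s) + 2 Ga3+(aq); thus Q = [Ga3+(aq)]^2 / [Sn2+(aq)]^3.
Solving for the unknown gives log [Ga3+(aq)] = −3.726, so [Ga3+(aq)] ≈ 0.00019 M.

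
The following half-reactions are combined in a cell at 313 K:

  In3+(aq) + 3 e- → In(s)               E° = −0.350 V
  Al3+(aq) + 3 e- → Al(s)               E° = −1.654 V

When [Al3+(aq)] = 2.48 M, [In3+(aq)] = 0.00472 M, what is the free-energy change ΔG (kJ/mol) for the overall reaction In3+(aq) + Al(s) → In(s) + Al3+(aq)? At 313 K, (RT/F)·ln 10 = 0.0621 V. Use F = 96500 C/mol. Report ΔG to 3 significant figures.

−361 kJ/mol

The standard cell potential is −0.350 − (−1.654) = +1.304 V, with n = 3 electrons in the balanced equation.
Q = [Al3+(aq)] / [In3+(aq)] = 525, so log Q = 2.721 and E = +1.304 − (0.0621/3)(2.721) = +1.2477 V.
Finally ΔG = −nFE = −(3)(96500 C/mol)(+1.2477 V) = −361 kJ/mol.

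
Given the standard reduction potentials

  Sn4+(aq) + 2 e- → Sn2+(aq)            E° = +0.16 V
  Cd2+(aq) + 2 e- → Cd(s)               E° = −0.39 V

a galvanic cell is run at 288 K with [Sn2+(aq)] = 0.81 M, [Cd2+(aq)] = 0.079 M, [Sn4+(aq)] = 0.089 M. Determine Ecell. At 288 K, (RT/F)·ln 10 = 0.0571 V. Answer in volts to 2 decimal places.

Since E°(Sn⁴⁺/Sn²⁺) > E°(Cd²⁺/Cd), Sn⁴⁺/Sn²⁺ serves as the cathode.
The standard potential is +0.16 − (−0.39) = +0.55 V and the balanced reaction transfers n = 2 electrons.
For the overall reaction Sn4+(aq) + Cd(s) → Sn2+(aq) + Cd2+(aq), Q = ([Sn2+(aq)]·[Cd2+(aq)]) / [Sn4+(aq)] = 0.719, giving log Q = −0.143.
E = E° − (0.0571/n)·log Q = +0.55 − (0.0571/2)(−0.143) = +0.55 V.

+0.55 V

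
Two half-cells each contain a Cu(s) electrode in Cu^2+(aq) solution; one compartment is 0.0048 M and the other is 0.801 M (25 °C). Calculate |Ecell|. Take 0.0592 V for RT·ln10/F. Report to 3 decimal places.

For a concentration cell E°cell = 0, since both electrodes use the same couple.
The compartment with the higher Cu^2+(aq) concentration (0.801 M) acts as the cathode; ions are reduced there and produced at the dilute (0.0048 M) anode.
With n = 2, Ecell = −(0.0592/2)·log([dilute]/[conc]) = −(0.0592/2)·log(0.0048/0.801) = +0.066 V.

0.066 V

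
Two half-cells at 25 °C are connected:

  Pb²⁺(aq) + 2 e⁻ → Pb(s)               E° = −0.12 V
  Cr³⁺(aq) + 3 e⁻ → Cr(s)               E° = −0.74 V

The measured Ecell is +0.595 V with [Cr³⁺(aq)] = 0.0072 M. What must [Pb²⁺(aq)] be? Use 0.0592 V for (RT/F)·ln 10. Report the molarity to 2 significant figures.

0.0053 M

Pb²⁺/Pb is the cathode (higher E°); E°cell = −0.12 − (−0.74) = +0.62 V with n = 6.
Since E = E° − (0.0592/n)·log Q, log Q = n(E° − E)/0.0592 = 2.534.
The balanced reaction is 3 Pb²⁺(aq) + 2 Cr(s) → 3 Pb(s) + 2 Cr³⁺(aq), so Q = [Cr³⁺(aq)]^2 / [Pb²⁺(aq)]^3.
Substituting the known concentrations and solving, log [Pb²⁺(aq)] = −2.273 and [Pb²⁺(aq)] = 0.0053 M.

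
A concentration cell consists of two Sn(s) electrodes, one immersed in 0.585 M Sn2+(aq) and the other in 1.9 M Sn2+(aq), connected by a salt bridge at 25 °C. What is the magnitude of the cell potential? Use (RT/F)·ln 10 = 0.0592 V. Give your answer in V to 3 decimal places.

0.015 V

For a concentration cell E°cell = 0, since both electrodes use the same couple.
The compartment with the higher Sn2+(aq) concentration (1.9 M) acts as the cathode; ions are reduced there and produced at the dilute (0.585 M) anode.
With n = 2, Ecell = −(0.0592/2)·log([dilute]/[conc]) = −(0.0592/2)·log(0.585/1.9) = +0.015 V.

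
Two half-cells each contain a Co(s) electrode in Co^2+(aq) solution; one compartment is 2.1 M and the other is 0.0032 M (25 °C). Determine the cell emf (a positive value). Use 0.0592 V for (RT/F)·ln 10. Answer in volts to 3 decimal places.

For a concentration cell E°cell = 0, since both electrodes use the same couple.
The compartment with the higher Co^2+(aq) concentration (2.1 M) acts as the cathode; ions are reduced there and produced at the dilute (0.0032 M) anode.
With n = 2, Ecell = −(0.0592/2)·log([dilute]/[conc]) = −(0.0592/2)·log(0.0032/2.1) = +0.083 V.

0.083 V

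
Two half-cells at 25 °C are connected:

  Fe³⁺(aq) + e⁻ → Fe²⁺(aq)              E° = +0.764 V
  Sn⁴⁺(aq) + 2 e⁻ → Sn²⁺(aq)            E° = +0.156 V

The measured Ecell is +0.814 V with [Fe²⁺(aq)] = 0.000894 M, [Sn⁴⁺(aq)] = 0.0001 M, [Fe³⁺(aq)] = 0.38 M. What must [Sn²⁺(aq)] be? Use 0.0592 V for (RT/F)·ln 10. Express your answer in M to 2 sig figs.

With Fe³⁺/Fe²⁺ at the cathode and Sn⁴⁺/Sn²⁺ at the anode, E°cell = +0.764 − (+0.156) = +0.608 V (n = 2).
Rearranging E = E° − (0.0592/n)·log Q gives log Q = 2(+0.608 − (+0.814))/0.0592 = −6.959.
The balanced reaction is 2 Fe³⁺(aq) + Sn²⁺(aq) → 2 Fe²⁺(aq) + Sn⁴⁺(aq), so Q = ([Fe²⁺(aq)]^2·[Sn⁴⁺(aq)]) / ([Fe³⁺(aq)]^2·[Sn²⁺(aq)]).
Substituting the known concentrations and solving, log [Sn²⁺(aq)] = −2.298 and [Sn²⁺(aq)] = 0.0050 M.

0.0050 M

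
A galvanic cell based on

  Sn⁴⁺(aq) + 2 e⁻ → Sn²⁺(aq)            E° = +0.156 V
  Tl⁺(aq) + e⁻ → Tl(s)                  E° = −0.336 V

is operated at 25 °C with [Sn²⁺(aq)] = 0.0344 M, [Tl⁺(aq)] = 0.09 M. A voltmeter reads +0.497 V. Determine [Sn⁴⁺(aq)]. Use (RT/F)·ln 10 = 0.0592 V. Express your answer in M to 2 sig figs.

With Sn⁴⁺/Sn²⁺ at the cathode and Tl⁺/Tl at the anode, E°cell = +0.156 − (−0.336) = +0.492 V (n = 2).
From the Nernst equation, log Q = n(E° − E)/0.0592 = 2·(+0.492 − (+0.497))/0.0592 = −0.169.
The balanced reaction is Sn⁴⁺(aq) + 2 Tl(s) → Sn²⁺(aq) + 2 Tl⁺(aq), so Q = ([Sn²⁺(aq)]·[Tl⁺(aq)]^2) / [Sn⁴⁺(aq)].
Solving for the unknown gives log [Sn⁴⁺(aq)] = −3.386, so [Sn⁴⁺(aq)] ≈ 0.00041 M.

0.00041 M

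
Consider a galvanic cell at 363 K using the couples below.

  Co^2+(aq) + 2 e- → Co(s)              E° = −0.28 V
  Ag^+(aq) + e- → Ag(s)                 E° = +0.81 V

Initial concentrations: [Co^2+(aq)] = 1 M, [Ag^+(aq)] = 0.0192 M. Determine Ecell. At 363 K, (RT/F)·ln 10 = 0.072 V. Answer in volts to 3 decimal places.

+0.966 V

The Ag⁺/Ag couple has the more positive E°, so it is the cathode; Co²⁺/Co is the anode.
E°cell = E°cat − E°an = +0.81 − (−0.28) = +1.09 V; n = 2.
The balanced reaction is 2 Ag^+(aq) + Co(s) → 2 Ag(s) + Co^2+(aq), so Q = [Co^2+(aq)] / [Ag^+(aq)]^2 = 2.71×10^3 and log Q = 3.433.
E = E° − (0.072/n)·log Q = +1.09 − (0.072/2)(3.433) = +0.966 V.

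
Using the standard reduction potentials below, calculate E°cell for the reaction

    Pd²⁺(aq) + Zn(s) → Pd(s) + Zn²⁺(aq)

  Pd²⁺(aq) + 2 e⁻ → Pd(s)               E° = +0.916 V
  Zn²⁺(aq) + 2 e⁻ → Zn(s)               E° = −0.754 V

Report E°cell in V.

+1.670 V

In the reaction as written, Pd²⁺(aq) is reduced (cathode) and Zn²⁺(aq) is produced by oxidation at the anode.
E°cell = E°(cathode) − E°(anode) = +0.916 − (−0.754) = +1.670 V.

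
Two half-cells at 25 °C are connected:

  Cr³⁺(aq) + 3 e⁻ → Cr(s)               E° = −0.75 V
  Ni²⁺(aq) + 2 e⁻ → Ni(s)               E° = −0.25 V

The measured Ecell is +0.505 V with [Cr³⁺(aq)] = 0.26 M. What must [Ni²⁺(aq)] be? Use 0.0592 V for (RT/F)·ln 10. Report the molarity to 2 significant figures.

Ni²⁺/Ni is the cathode (higher E°); E°cell = −0.25 − (−0.75) = +0.50 V with n = 6.
Since E = E° − (0.0592/n)·log Q, log Q = n(E° − E)/0.0592 = −0.507.
Balancing electrons gives 3 Ni²⁺(aq) + 2 Cr(s) → 3 Ni(s) + 2 Cr³⁺(aq); thus Q = [Cr³⁺(aq)]^2 / [Ni²⁺(aq)]^3.
Solving for the unknown gives log [Ni²⁺(aq)] = −0.221, so [Ni²⁺(aq)] ≈ 0.60 M.

0.60 M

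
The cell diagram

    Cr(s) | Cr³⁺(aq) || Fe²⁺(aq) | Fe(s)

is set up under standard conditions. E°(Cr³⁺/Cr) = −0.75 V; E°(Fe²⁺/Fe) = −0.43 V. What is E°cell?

By convention the left-hand electrode in cell notation is the anode (oxidation) and the right-hand electrode is the cathode (reduction).
E°cell = E°(right) − E°(left) = −0.43 − (−0.75) = +0.32 V.

+0.32 V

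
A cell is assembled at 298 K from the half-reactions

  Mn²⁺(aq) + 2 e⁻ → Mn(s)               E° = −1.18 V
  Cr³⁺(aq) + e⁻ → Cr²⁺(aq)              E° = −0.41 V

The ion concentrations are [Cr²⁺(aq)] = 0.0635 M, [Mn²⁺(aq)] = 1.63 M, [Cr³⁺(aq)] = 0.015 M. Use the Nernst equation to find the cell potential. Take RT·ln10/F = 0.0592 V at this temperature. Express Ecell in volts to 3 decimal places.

Since E°(Cr³⁺/Cr²⁺) > E°(Mn²⁺/Mn), Cr³⁺/Cr²⁺ serves as the cathode.
E°cell = −0.41 − (−1.18) = +0.77 V, with n = 2 electrons transferred.
Balancing gives 2 Cr³⁺(aq) + Mn(s) → 2 Cr²⁺(aq) + Mn²⁺(aq); hence Q = ([Cr²⁺(aq)]^2·[Mn²⁺(aq)]) / [Cr³⁺(aq)]^2 = 29.2 (log Q = 1.466).
Applying E = E° − (RT ln10/nF)·log Q gives +0.77 − (0.0592/2)(1.466) = +0.727 V.

+0.727 V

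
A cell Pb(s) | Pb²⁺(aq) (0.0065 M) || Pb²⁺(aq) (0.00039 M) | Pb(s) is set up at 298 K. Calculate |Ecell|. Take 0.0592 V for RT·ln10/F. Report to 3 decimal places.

0.036 V

For a concentration cell E°cell = 0, since both electrodes use the same couple.
The compartment with the higher Pb²⁺(aq) concentration (0.0065 M) acts as the cathode; ions are reduced there and produced at the dilute (0.00039 M) anode.
With n = 2, Ecell = −(0.0592/2)·log([dilute]/[conc]) = −(0.0592/2)·log(0.00039/0.0065) = +0.036 V.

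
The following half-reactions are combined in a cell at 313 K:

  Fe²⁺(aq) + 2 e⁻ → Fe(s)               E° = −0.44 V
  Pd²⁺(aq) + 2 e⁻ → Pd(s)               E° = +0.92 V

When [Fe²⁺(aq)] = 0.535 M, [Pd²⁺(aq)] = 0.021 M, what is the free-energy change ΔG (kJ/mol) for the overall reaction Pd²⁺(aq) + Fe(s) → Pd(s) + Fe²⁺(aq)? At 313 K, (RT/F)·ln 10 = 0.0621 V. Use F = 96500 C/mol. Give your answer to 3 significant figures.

−254 kJ/mol

The standard cell potential is +0.92 − (−0.44) = +1.36 V, with n = 2 electrons in the balanced equation.
The reaction quotient is [Fe²⁺(aq)] / [Pd²⁺(aq)] = 25.5; by Nernst, E = +1.36 − (0.0621/2)(1.406) = +1.3163 V.
Then ΔG = −nFE = −2 × 96500 × +1.3163 J/mol = −254 kJ/mol.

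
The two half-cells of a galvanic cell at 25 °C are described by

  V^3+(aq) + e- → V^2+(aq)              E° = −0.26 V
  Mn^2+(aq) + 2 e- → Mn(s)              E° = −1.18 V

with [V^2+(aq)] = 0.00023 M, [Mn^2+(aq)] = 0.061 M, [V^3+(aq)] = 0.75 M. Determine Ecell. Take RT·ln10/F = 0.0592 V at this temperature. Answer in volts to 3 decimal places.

+1.164 V

Since E°(V³⁺/V²⁺) > E°(Mn²⁺/Mn), V³⁺/V²⁺ serves as the cathode.
E°cell = E°cat − E°an = −0.26 − (−1.18) = +0.92 V; n = 2.
Balancing gives 2 V^3+(aq) + Mn(s) → 2 V^2+(aq) + Mn^2+(aq); hence Q = ([V^2+(aq)]^2·[Mn^2+(aq)]) / [V^3+(aq)]^2 = 5.74×10^−9 (log Q = −8.241).
Applying E = E° − (RT ln10/nF)·log Q gives +0.92 − (0.0592/2)(−8.241) = +1.164 V.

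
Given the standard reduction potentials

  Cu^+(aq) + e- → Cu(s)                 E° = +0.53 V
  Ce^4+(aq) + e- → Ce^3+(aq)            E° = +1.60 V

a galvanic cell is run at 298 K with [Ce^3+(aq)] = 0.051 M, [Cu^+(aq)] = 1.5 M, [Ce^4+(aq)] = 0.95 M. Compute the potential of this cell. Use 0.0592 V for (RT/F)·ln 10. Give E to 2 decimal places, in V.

+1.13 V

Since E°(Ce⁴⁺/Ce³⁺) > E°(Cu⁺/Cu), Ce⁴⁺/Ce³⁺ serves as the cathode.
E°cell = E°cat − E°an = +1.60 − (+0.53) = +1.07 V; n = 1.
Balancing gives Ce^4+(aq) + Cu(s) → Ce^3+(aq) + Cu^+(aq); hence Q = ([Ce^3+(aq)]·[Cu^+(aq)]) / [Ce^4+(aq)] = 0.0805 (log Q = −1.094).
By the Nernst equation, E = +1.07 − (0.0592/1)·(−1.094) = +1.13 V.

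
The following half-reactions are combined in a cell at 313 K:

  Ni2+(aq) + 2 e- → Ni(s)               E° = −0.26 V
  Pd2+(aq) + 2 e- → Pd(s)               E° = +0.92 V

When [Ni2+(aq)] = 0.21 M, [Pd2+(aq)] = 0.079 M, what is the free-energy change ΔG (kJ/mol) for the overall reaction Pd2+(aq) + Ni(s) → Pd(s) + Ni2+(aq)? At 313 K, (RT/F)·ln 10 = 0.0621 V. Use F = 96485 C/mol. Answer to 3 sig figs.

With Pd²⁺/Pd reduced at the cathode, E°cell = +0.92 − (−0.26) = +1.18 V and n = 2.
Q = [Ni2+(aq)] / [Pd2+(aq)] = 2.66, so log Q = 0.425 and E = +1.18 − (0.0621/2)(0.425) = +1.1668 V.
Then ΔG = −nFE = −2 × 96485 × +1.1668 J/mol = −225 kJ/mol.

−225 kJ/mol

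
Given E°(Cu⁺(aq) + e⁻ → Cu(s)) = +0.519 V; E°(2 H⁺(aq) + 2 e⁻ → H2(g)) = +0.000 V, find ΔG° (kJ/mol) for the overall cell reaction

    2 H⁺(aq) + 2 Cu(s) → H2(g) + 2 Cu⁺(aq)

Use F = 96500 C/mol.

In the reaction as written H⁺(aq) is reduced, so the 2H⁺/H₂ couple is the cathode and Cu⁺/Cu is the anode.
E°cell = +0.000 − (+0.519) = −0.519 V; balancing electrons gives n = 2.
ΔG° = −nFE°cell = −(2)(96500)(−0.519) J/mol = +100 kJ/mol.

+100 kJ/mol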